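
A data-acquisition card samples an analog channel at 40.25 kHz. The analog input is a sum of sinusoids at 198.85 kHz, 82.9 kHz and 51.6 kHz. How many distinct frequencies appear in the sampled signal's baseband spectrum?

fs/2 = 20.125 kHz.
198.85 kHz mod fs = 37.85 kHz.
37.85 kHz > fs/2 = 20.125 kHz, folds to fs − 37.85 kHz = 2.4 kHz.
82.9 kHz mod fs = 2.4 kHz.
2.4 kHz ≤ fs/2 = 20.125 kHz, appears at 2.4 kHz.
51.6 kHz mod fs = 11.35 kHz.
11.35 kHz ≤ fs/2 = 20.125 kHz, appears at 11.35 kHz.
Distinct values: {2.4 kHz, 11.35 kHz} → 2.

2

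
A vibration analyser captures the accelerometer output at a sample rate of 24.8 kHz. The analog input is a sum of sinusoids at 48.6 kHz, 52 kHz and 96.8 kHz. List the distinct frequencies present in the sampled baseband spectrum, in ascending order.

fs/2 = 12.4 kHz.
48.6 kHz mod fs = 23.8 kHz.
23.8 kHz > fs/2 = 12.4 kHz, folds to fs − 23.8 kHz = 1 kHz.
52 kHz mod fs = 2.4 kHz.
2.4 kHz ≤ fs/2 = 12.4 kHz, appears at 2.4 kHz.
96.8 kHz mod fs = 22.4 kHz.
22.4 kHz > fs/2 = 12.4 kHz, folds to fs − 22.4 kHz = 2.4 kHz.
Distinct values: {1 kHz, 2.4 kHz}.

1 kHz, 2.4 kHz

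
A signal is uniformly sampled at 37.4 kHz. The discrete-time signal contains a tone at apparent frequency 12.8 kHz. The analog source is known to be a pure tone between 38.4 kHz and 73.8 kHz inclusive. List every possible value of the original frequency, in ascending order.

50.2 kHz, 62 kHz

Frequencies that alias to 12.8 kHz are k·fs ± 12.8 kHz for integer k ≥ 0.
k=0: 12.8 kHz.
k=1: 24.6 kHz, 50.2 kHz.
k=2: 62 kHz, 87.6 kHz.
k=3: 99.4 kHz, 125 kHz.
Within [38.4 kHz, 73.8 kHz]: 50.2 kHz, 62 kHz.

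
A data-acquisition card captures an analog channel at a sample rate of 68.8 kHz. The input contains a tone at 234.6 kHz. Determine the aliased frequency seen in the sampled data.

234.6 kHz mod fs = 28.2 kHz.
28.2 kHz ≤ fs/2 = 34.4 kHz, appears at 28.2 kHz.

28.2 kHz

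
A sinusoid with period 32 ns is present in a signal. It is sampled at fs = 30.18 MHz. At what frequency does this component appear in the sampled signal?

T = 32 ns → f = 1/T = 31.25 MHz.
31.25 MHz mod fs = 1.07 MHz.
1.07 MHz ≤ fs/2 = 15.09 MHz, appears at 1.07 MHz.

1.07 MHz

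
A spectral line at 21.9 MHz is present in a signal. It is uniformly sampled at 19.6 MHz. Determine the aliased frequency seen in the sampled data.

21.9 MHz mod fs = 2.3 MHz.
2.3 MHz ≤ fs/2 = 9.8 MHz, appears at 2.3 MHz.

2.3 MHz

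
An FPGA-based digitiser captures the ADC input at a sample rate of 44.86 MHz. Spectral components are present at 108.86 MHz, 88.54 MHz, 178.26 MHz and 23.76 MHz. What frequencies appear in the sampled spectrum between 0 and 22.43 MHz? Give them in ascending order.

1.18 MHz, 19.14 MHz, 21.1 MHz

fs/2 = 22.43 MHz.
108.86 MHz mod fs = 19.14 MHz.
19.14 MHz ≤ fs/2 = 22.43 MHz, appears at 19.14 MHz.
88.54 MHz mod fs = 43.68 MHz.
43.68 MHz > fs/2 = 22.43 MHz, folds to fs − 43.68 MHz = 1.18 MHz.
178.26 MHz mod fs = 43.68 MHz.
43.68 MHz > fs/2 = 22.43 MHz, folds to fs − 43.68 MHz = 1.18 MHz.
23.76 MHz > fs/2 = 22.43 MHz, folds to fs − 23.76 MHz = 21.1 MHz.
Distinct values: {1.18 MHz, 19.14 MHz, 21.1 MHz}.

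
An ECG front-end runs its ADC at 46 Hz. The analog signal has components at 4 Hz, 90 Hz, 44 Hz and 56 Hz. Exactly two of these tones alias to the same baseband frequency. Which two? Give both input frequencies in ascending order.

44 Hz, 90 Hz

fs/2 = 23 Hz.
4 Hz ≤ fs/2 = 23 Hz, passes unchanged.
90 Hz mod fs = 44 Hz.
44 Hz > fs/2 = 23 Hz, folds to fs − 44 Hz = 2 Hz.
44 Hz > fs/2 = 23 Hz, folds to fs − 44 Hz = 2 Hz.
56 Hz mod fs = 10 Hz.
10 Hz ≤ fs/2 = 23 Hz, appears at 10 Hz.
44 Hz and 90 Hz both map to 2 Hz.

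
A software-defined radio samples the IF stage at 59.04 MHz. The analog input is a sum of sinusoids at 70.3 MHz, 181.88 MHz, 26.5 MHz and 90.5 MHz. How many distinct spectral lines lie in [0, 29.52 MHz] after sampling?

fs/2 = 29.52 MHz.
70.3 MHz mod fs = 11.26 MHz.
11.26 MHz ≤ fs/2 = 29.52 MHz, appears at 11.26 MHz.
181.88 MHz mod fs = 4.76 MHz.
4.76 MHz ≤ fs/2 = 29.52 MHz, appears at 4.76 MHz.
26.5 MHz ≤ fs/2 = 29.52 MHz, passes unchanged.
90.5 MHz mod fs = 31.46 MHz.
31.46 MHz > fs/2 = 29.52 MHz, folds to fs − 31.46 MHz = 27.58 MHz.
Distinct values: {4.76 MHz, 11.26 MHz, 26.5 MHz, 27.58 MHz} → 4.

4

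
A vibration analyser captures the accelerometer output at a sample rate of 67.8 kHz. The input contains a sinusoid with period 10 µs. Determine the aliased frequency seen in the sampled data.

T = 10 µs → f = 1/T = 100 kHz.
100 kHz mod fs = 32.2 kHz.
32.2 kHz ≤ fs/2 = 33.9 kHz, appears at 32.2 kHz.

32.2 kHz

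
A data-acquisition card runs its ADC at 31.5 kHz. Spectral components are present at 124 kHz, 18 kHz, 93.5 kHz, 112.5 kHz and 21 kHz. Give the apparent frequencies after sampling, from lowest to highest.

1 kHz, 2 kHz, 10.5 kHz, 13.5 kHz

fs/2 = 15.75 kHz.
124 kHz mod fs = 29.5 kHz.
29.5 kHz > fs/2 = 15.75 kHz, folds to fs − 29.5 kHz = 2 kHz.
18 kHz > fs/2 = 15.75 kHz, folds to fs − 18 kHz = 13.5 kHz.
93.5 kHz mod fs = 30.5 kHz.
30.5 kHz > fs/2 = 15.75 kHz, folds to fs − 30.5 kHz = 1 kHz.
112.5 kHz mod fs = 18 kHz.
18 kHz > fs/2 = 15.75 kHz, folds to fs − 18 kHz = 13.5 kHz.
21 kHz > fs/2 = 15.75 kHz, folds to fs − 21 kHz = 10.5 kHz.
Distinct values: {1 kHz, 2 kHz, 10.5 kHz, 13.5 kHz}.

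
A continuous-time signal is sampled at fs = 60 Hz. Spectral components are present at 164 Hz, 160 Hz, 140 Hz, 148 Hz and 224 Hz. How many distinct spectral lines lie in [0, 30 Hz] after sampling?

fs/2 = 30 Hz.
164 Hz mod fs = 44 Hz.
44 Hz > fs/2 = 30 Hz, folds to fs − 44 Hz = 16 Hz.
160 Hz mod fs = 40 Hz.
40 Hz > fs/2 = 30 Hz, folds to fs − 40 Hz = 20 Hz.
140 Hz mod fs = 20 Hz.
20 Hz ≤ fs/2 = 30 Hz, appears at 20 Hz.
148 Hz mod fs = 28 Hz.
28 Hz ≤ fs/2 = 30 Hz, appears at 28 Hz.
224 Hz mod fs = 44 Hz.
44 Hz > fs/2 = 30 Hz, folds to fs − 44 Hz = 16 Hz.
Distinct values: {16 Hz, 20 Hz, 28 Hz} → 3.

3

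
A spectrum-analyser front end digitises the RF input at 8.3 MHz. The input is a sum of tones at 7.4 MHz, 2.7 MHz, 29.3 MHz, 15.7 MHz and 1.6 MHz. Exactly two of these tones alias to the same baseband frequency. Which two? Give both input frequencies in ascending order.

7.4 MHz, 15.7 MHz

fs/2 = 4.15 MHz.
7.4 MHz > fs/2 = 4.15 MHz, folds to fs − 7.4 MHz = 0.9 MHz.
2.7 MHz ≤ fs/2 = 4.15 MHz, passes unchanged.
29.3 MHz mod fs = 4.4 MHz.
4.4 MHz > fs/2 = 4.15 MHz, folds to fs − 4.4 MHz = 3.9 MHz.
15.7 MHz mod fs = 7.4 MHz.
7.4 MHz > fs/2 = 4.15 MHz, folds to fs − 7.4 MHz = 0.9 MHz.
1.6 MHz ≤ fs/2 = 4.15 MHz, passes unchanged.
7.4 MHz and 15.7 MHz both map to 0.9 MHz.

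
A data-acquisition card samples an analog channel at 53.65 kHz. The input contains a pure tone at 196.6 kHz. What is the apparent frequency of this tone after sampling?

18 kHz

196.6 kHz mod fs = 35.65 kHz.
35.65 kHz > fs/2 = 26.825 kHz, folds to fs − 35.65 kHz = 18 kHz.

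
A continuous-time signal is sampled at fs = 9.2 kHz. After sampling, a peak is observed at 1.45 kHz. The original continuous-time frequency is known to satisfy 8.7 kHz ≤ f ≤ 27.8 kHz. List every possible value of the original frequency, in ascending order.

Frequencies that alias to 1.45 kHz are k·fs ± 1.45 kHz for integer k ≥ 0.
k=0: 1.45 kHz.
k=1: 7.75 kHz, 10.65 kHz.
k=2: 16.95 kHz, 19.85 kHz.
k=3: 26.15 kHz, 29.05 kHz.
k=4: 35.35 kHz, 38.25 kHz.
Within [8.7 kHz, 27.8 kHz]: 10.65 kHz, 16.95 kHz, 19.85 kHz, 26.15 kHz.

10.65 kHz, 16.95 kHz, 19.85 kHz, 26.15 kHz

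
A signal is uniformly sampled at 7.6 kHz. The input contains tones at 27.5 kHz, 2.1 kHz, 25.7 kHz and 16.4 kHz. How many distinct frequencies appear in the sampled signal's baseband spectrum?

fs/2 = 3.8 kHz.
27.5 kHz mod fs = 4.7 kHz.
4.7 kHz > fs/2 = 3.8 kHz, folds to fs − 4.7 kHz = 2.9 kHz.
2.1 kHz ≤ fs/2 = 3.8 kHz, passes unchanged.
25.7 kHz mod fs = 2.9 kHz.
2.9 kHz ≤ fs/2 = 3.8 kHz, appears at 2.9 kHz.
16.4 kHz mod fs = 1.2 kHz.
1.2 kHz ≤ fs/2 = 3.8 kHz, appears at 1.2 kHz.
Distinct values: {1.2 kHz, 2.1 kHz, 2.9 kHz} → 3.

3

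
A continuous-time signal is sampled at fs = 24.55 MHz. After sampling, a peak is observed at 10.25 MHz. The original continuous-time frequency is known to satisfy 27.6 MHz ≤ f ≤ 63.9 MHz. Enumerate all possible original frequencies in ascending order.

34.8 MHz, 38.85 MHz, 59.35 MHz, 63.4 MHz

Frequencies that alias to 10.25 MHz are k·fs ± 10.25 MHz for integer k ≥ 0.
k=0: 10.25 MHz.
k=1: 14.3 MHz, 34.8 MHz.
k=2: 38.85 MHz, 59.35 MHz.
k=3: 63.4 MHz, 83.9 MHz.
k=4: 87.95 MHz, 108.45 MHz.
Within [27.6 MHz, 63.9 MHz]: 34.8 MHz, 38.85 MHz, 59.35 MHz, 63.4 MHz.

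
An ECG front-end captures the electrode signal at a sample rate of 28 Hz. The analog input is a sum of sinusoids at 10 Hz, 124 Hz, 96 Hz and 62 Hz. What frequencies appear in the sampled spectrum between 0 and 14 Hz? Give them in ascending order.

6 Hz, 10 Hz, 12 Hz

fs/2 = 14 Hz.
10 Hz ≤ fs/2 = 14 Hz, passes unchanged.
124 Hz mod fs = 12 Hz.
12 Hz ≤ fs/2 = 14 Hz, appears at 12 Hz.
96 Hz mod fs = 12 Hz.
12 Hz ≤ fs/2 = 14 Hz, appears at 12 Hz.
62 Hz mod fs = 6 Hz.
6 Hz ≤ fs/2 = 14 Hz, appears at 6 Hz.
Distinct values: {6 Hz, 10 Hz, 12 Hz}.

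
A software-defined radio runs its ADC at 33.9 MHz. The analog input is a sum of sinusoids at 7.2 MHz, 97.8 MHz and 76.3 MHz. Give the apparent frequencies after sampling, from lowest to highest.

3.9 MHz, 7.2 MHz, 8.5 MHz

fs/2 = 16.95 MHz.
7.2 MHz ≤ fs/2 = 16.95 MHz, passes unchanged.
97.8 MHz mod fs = 30 MHz.
30 MHz > fs/2 = 16.95 MHz, folds to fs − 30 MHz = 3.9 MHz.
76.3 MHz mod fs = 8.5 MHz.
8.5 MHz ≤ fs/2 = 16.95 MHz, appears at 8.5 MHz.
Distinct values: {3.9 MHz, 7.2 MHz, 8.5 MHz}.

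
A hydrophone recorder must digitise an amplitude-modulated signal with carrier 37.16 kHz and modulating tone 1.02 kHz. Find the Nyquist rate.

76.36 kHz

AM sidebands sit at fc ± fm = 36.14 kHz and 38.18 kHz.
Highest-frequency component: 38.18 kHz.
Nyquist rate = 2 × 38.18 kHz = 76.36 kHz.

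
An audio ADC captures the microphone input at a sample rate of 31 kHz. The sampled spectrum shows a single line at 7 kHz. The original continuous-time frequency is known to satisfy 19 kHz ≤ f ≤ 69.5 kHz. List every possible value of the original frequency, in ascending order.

Frequencies that alias to 7 kHz are k·fs ± 7 kHz for integer k ≥ 0.
k=0: 7 kHz.
k=1: 24 kHz, 38 kHz.
k=2: 55 kHz, 69 kHz.
k=3: 86 kHz, 100 kHz.
Within [19 kHz, 69.5 kHz]: 24 kHz, 38 kHz, 55 kHz, 69 kHz.

24 kHz, 38 kHz, 55 kHz, 69 kHz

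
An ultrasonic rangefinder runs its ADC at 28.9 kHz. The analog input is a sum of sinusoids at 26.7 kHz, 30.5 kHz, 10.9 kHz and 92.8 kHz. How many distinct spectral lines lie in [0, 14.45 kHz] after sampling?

4

fs/2 = 14.45 kHz.
26.7 kHz > fs/2 = 14.45 kHz, folds to fs − 26.7 kHz = 2.2 kHz.
30.5 kHz mod fs = 1.6 kHz.
1.6 kHz ≤ fs/2 = 14.45 kHz, appears at 1.6 kHz.
10.9 kHz ≤ fs/2 = 14.45 kHz, passes unchanged.
92.8 kHz mod fs = 6.1 kHz.
6.1 kHz ≤ fs/2 = 14.45 kHz, appears at 6.1 kHz.
Distinct values: {1.6 kHz, 2.2 kHz, 6.1 kHz, 10.9 kHz} → 4.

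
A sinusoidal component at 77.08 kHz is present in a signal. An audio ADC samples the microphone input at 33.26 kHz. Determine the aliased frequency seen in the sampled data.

77.08 kHz mod fs = 10.56 kHz.
10.56 kHz ≤ fs/2 = 16.63 kHz, appears at 10.56 kHz.

10.56 kHz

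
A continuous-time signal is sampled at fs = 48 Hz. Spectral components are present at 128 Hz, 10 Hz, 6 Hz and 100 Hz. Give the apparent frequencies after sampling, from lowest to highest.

4 Hz, 6 Hz, 10 Hz, 16 Hz

fs/2 = 24 Hz.
128 Hz mod fs = 32 Hz.
32 Hz > fs/2 = 24 Hz, folds to fs − 32 Hz = 16 Hz.
10 Hz ≤ fs/2 = 24 Hz, passes unchanged.
6 Hz ≤ fs/2 = 24 Hz, passes unchanged.
100 Hz mod fs = 4 Hz.
4 Hz ≤ fs/2 = 24 Hz, appears at 4 Hz.
Distinct values: {4 Hz, 6 Hz, 10 Hz, 16 Hz}.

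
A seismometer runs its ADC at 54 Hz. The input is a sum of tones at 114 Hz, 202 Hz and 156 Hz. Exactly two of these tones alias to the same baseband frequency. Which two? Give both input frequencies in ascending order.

114 Hz, 156 Hz

fs/2 = 27 Hz.
114 Hz mod fs = 6 Hz.
6 Hz ≤ fs/2 = 27 Hz, appears at 6 Hz.
202 Hz mod fs = 40 Hz.
40 Hz > fs/2 = 27 Hz, folds to fs − 40 Hz = 14 Hz.
156 Hz mod fs = 48 Hz.
48 Hz > fs/2 = 27 Hz, folds to fs − 48 Hz = 6 Hz.
114 Hz and 156 Hz both map to 6 Hz.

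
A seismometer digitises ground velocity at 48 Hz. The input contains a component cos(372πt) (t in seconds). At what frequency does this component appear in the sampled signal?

6 Hz

ω = 372π rad/s → f = ω/(2π) = 186 Hz.
186 Hz mod fs = 42 Hz.
42 Hz > fs/2 = 24 Hz, folds to fs − 42 Hz = 6 Hz.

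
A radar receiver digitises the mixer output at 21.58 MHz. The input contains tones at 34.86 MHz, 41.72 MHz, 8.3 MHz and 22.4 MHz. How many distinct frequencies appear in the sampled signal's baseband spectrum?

3

fs/2 = 10.79 MHz.
34.86 MHz mod fs = 13.28 MHz.
13.28 MHz > fs/2 = 10.79 MHz, folds to fs − 13.28 MHz = 8.3 MHz.
41.72 MHz mod fs = 20.14 MHz.
20.14 MHz > fs/2 = 10.79 MHz, folds to fs − 20.14 MHz = 1.44 MHz.
8.3 MHz ≤ fs/2 = 10.79 MHz, passes unchanged.
22.4 MHz mod fs = 0.82 MHz.
0.82 MHz ≤ fs/2 = 10.79 MHz, appears at 0.82 MHz.
Distinct values: {0.82 MHz, 1.44 MHz, 8.3 MHz} → 3.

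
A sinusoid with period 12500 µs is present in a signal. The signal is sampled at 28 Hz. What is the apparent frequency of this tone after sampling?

T = 12500 µs → f = 1/T = 80 Hz.
80 Hz mod fs = 24 Hz.
24 Hz > fs/2 = 14 Hz, folds to fs − 24 Hz = 4 Hz.

4 Hz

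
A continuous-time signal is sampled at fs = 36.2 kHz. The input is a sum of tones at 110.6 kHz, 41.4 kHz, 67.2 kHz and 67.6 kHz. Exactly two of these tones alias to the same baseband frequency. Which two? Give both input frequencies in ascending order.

41.4 kHz, 67.2 kHz

fs/2 = 18.1 kHz.
110.6 kHz mod fs = 2 kHz.
2 kHz ≤ fs/2 = 18.1 kHz, appears at 2 kHz.
41.4 kHz mod fs = 5.2 kHz.
5.2 kHz ≤ fs/2 = 18.1 kHz, appears at 5.2 kHz.
67.2 kHz mod fs = 31 kHz.
31 kHz > fs/2 = 18.1 kHz, folds to fs − 31 kHz = 5.2 kHz.
67.6 kHz mod fs = 31.4 kHz.
31.4 kHz > fs/2 = 18.1 kHz, folds to fs − 31.4 kHz = 4.8 kHz.
41.4 kHz and 67.2 kHz both map to 5.2 kHz.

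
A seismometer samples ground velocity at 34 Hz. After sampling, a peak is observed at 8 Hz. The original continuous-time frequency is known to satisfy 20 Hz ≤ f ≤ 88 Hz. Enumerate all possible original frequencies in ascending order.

Frequencies that alias to 8 Hz are k·fs ± 8 Hz for integer k ≥ 0.
k=0: 8 Hz.
k=1: 26 Hz, 42 Hz.
k=2: 60 Hz, 76 Hz.
k=3: 94 Hz, 110 Hz.
Within [20 Hz, 88 Hz]: 26 Hz, 42 Hz, 60 Hz, 76 Hz.

26 Hz, 42 Hz, 60 Hz, 76 Hz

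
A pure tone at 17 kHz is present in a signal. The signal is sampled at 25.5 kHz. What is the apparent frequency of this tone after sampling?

8.5 kHz

17 kHz > fs/2 = 12.75 kHz, folds to fs − 17 kHz = 8.5 kHz.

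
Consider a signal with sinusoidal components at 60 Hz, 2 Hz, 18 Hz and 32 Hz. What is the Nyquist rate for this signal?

Highest-frequency component: 60 Hz.
Nyquist rate = 2 × 60 Hz = 120 Hz.

120 Hz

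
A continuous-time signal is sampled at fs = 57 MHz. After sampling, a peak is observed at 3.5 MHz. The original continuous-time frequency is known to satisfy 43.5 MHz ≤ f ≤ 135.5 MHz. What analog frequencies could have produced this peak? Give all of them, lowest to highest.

Frequencies that alias to 3.5 MHz are k·fs ± 3.5 MHz for integer k ≥ 0.
k=0: 3.5 MHz.
k=1: 53.5 MHz, 60.5 MHz.
k=2: 110.5 MHz, 117.5 MHz.
k=3: 167.5 MHz, 174.5 MHz.
Within [43.5 MHz, 135.5 MHz]: 53.5 MHz, 60.5 MHz, 110.5 MHz, 117.5 MHz.

53.5 MHz, 60.5 MHz, 110.5 MHz, 117.5 MHz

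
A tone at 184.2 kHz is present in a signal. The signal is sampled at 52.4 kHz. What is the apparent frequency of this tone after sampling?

184.2 kHz mod fs = 27 kHz.
27 kHz > fs/2 = 26.2 kHz, folds to fs − 27 kHz = 25.4 kHz.

25.4 kHz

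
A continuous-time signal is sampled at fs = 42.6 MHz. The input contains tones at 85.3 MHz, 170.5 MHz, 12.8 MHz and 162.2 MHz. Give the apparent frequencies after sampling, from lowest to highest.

fs/2 = 21.3 MHz.
85.3 MHz mod fs = 0.1 MHz.
0.1 MHz ≤ fs/2 = 21.3 MHz, appears at 0.1 MHz.
170.5 MHz mod fs = 0.1 MHz.
0.1 MHz ≤ fs/2 = 21.3 MHz, appears at 0.1 MHz.
12.8 MHz ≤ fs/2 = 21.3 MHz, passes unchanged.
162.2 MHz mod fs = 34.4 MHz.
34.4 MHz > fs/2 = 21.3 MHz, folds to fs − 34.4 MHz = 8.2 MHz.
Distinct values: {0.1 MHz, 8.2 MHz, 12.8 MHz}.

0.1 MHz, 8.2 MHz, 12.8 MHz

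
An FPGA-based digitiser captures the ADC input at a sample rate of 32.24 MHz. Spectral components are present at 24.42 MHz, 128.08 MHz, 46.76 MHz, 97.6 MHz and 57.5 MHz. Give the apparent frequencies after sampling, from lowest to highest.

0.88 MHz, 6.98 MHz, 7.82 MHz, 14.52 MHz

fs/2 = 16.12 MHz.
24.42 MHz > fs/2 = 16.12 MHz, folds to fs − 24.42 MHz = 7.82 MHz.
128.08 MHz mod fs = 31.36 MHz.
31.36 MHz > fs/2 = 16.12 MHz, folds to fs − 31.36 MHz = 0.88 MHz.
46.76 MHz mod fs = 14.52 MHz.
14.52 MHz ≤ fs/2 = 16.12 MHz, appears at 14.52 MHz.
97.6 MHz mod fs = 0.88 MHz.
0.88 MHz ≤ fs/2 = 16.12 MHz, appears at 0.88 MHz.
57.5 MHz mod fs = 25.26 MHz.
25.26 MHz > fs/2 = 16.12 MHz, folds to fs − 25.26 MHz = 6.98 MHz.
Distinct values: {0.88 MHz, 6.98 MHz, 7.82 MHz, 14.52 MHz}.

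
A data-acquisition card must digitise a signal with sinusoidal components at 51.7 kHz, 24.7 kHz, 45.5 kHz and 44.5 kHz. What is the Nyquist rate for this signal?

Highest-frequency component: 51.7 kHz.
Nyquist rate = 2 × 51.7 kHz = 103.4 kHz.

103.4 kHz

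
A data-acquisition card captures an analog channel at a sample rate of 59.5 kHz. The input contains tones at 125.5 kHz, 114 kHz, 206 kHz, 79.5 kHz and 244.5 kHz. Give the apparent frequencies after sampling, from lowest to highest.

5 kHz, 6.5 kHz, 20 kHz, 27.5 kHz

fs/2 = 29.75 kHz.
125.5 kHz mod fs = 6.5 kHz.
6.5 kHz ≤ fs/2 = 29.75 kHz, appears at 6.5 kHz.
114 kHz mod fs = 54.5 kHz.
54.5 kHz > fs/2 = 29.75 kHz, folds to fs − 54.5 kHz = 5 kHz.
206 kHz mod fs = 27.5 kHz.
27.5 kHz ≤ fs/2 = 29.75 kHz, appears at 27.5 kHz.
79.5 kHz mod fs = 20 kHz.
20 kHz ≤ fs/2 = 29.75 kHz, appears at 20 kHz.
244.5 kHz mod fs = 6.5 kHz.
6.5 kHz ≤ fs/2 = 29.75 kHz, appears at 6.5 kHz.
Distinct values: {5 kHz, 6.5 kHz, 20 kHz, 27.5 kHz}.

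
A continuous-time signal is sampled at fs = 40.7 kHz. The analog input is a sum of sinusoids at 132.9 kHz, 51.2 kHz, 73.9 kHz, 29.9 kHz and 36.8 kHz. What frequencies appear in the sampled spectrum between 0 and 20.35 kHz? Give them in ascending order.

fs/2 = 20.35 kHz.
132.9 kHz mod fs = 10.8 kHz.
10.8 kHz ≤ fs/2 = 20.35 kHz, appears at 10.8 kHz.
51.2 kHz mod fs = 10.5 kHz.
10.5 kHz ≤ fs/2 = 20.35 kHz, appears at 10.5 kHz.
73.9 kHz mod fs = 33.2 kHz.
33.2 kHz > fs/2 = 20.35 kHz, folds to fs − 33.2 kHz = 7.5 kHz.
29.9 kHz > fs/2 = 20.35 kHz, folds to fs − 29.9 kHz = 10.8 kHz.
36.8 kHz > fs/2 = 20.35 kHz, folds to fs − 36.8 kHz = 3.9 kHz.
Distinct values: {3.9 kHz, 7.5 kHz, 10.5 kHz, 10.8 kHz}.

3.9 kHz, 7.5 kHz, 10.5 kHz, 10.8 kHz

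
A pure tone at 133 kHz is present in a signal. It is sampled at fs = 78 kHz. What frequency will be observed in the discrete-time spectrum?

133 kHz mod fs = 55 kHz.
55 kHz > fs/2 = 39 kHz, folds to fs − 55 kHz = 23 kHz.

23 kHz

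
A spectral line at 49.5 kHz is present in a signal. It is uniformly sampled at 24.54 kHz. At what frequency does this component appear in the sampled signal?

0.42 kHz

49.5 kHz mod fs = 0.42 kHz.
0.42 kHz ≤ fs/2 = 12.27 kHz, appears at 0.42 kHz.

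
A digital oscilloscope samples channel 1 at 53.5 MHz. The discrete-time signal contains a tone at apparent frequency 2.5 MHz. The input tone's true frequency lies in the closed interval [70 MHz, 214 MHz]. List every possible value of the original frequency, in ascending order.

Frequencies that alias to 2.5 MHz are k·fs ± 2.5 MHz for integer k ≥ 0.
k=0: 2.5 MHz.
k=1: 51 MHz, 56 MHz.
k=2: 104.5 MHz, 109.5 MHz.
k=3: 158 MHz, 163 MHz.
k=4: 211.5 MHz, 216.5 MHz.
k=5: 265 MHz, 270 MHz.
Within [70 MHz, 214 MHz]: 104.5 MHz, 109.5 MHz, 158 MHz, 163 MHz, 211.5 MHz.

104.5 MHz, 109.5 MHz, 158 MHz, 163 MHz, 211.5 MHz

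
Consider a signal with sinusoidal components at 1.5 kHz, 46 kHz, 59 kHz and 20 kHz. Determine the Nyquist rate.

Highest-frequency component: 59 kHz.
Nyquist rate = 2 × 59 kHz = 118 kHz.

118 kHz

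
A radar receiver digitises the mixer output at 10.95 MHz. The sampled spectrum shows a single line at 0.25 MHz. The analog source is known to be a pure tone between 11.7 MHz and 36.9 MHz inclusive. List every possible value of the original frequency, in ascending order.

21.65 MHz, 22.15 MHz, 32.6 MHz, 33.1 MHz

Frequencies that alias to 0.25 MHz are k·fs ± 0.25 MHz for integer k ≥ 0.
k=0: 0.25 MHz.
k=1: 10.7 MHz, 11.2 MHz.
k=2: 21.65 MHz, 22.15 MHz.
k=3: 32.6 MHz, 33.1 MHz.
k=4: 43.55 MHz, 44.05 MHz.
Within [11.7 MHz, 36.9 MHz]: 21.65 MHz, 22.15 MHz, 32.6 MHz, 33.1 MHz.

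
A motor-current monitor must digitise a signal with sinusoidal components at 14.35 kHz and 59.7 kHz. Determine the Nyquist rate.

119.4 kHz

Highest-frequency component: 59.7 kHz.
Nyquist rate = 2 × 59.7 kHz = 119.4 kHz.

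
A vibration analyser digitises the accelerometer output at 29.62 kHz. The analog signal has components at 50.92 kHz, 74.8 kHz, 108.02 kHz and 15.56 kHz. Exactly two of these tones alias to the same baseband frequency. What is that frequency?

14.06 kHz

fs/2 = 14.81 kHz.
50.92 kHz mod fs = 21.3 kHz.
21.3 kHz > fs/2 = 14.81 kHz, folds to fs − 21.3 kHz = 8.32 kHz.
74.8 kHz mod fs = 15.56 kHz.
15.56 kHz > fs/2 = 14.81 kHz, folds to fs − 15.56 kHz = 14.06 kHz.
108.02 kHz mod fs = 19.16 kHz.
19.16 kHz > fs/2 = 14.81 kHz, folds to fs − 19.16 kHz = 10.46 kHz.
15.56 kHz > fs/2 = 14.81 kHz, folds to fs − 15.56 kHz = 14.06 kHz.
15.56 kHz and 74.8 kHz both map to 14.06 kHz.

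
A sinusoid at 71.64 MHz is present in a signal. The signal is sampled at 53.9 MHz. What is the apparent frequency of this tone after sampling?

71.64 MHz mod fs = 17.74 MHz.
17.74 MHz ≤ fs/2 = 26.95 MHz, appears at 17.74 MHz.

17.74 MHz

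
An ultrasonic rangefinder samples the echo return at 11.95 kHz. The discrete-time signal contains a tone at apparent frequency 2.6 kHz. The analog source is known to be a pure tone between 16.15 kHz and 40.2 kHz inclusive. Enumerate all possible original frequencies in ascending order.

21.3 kHz, 26.5 kHz, 33.25 kHz, 38.45 kHz

Frequencies that alias to 2.6 kHz are k·fs ± 2.6 kHz for integer k ≥ 0.
k=0: 2.6 kHz.
k=1: 9.35 kHz, 14.55 kHz.
k=2: 21.3 kHz, 26.5 kHz.
k=3: 33.25 kHz, 38.45 kHz.
k=4: 45.2 kHz, 50.4 kHz.
Within [16.15 kHz, 40.2 kHz]: 21.3 kHz, 26.5 kHz, 33.25 kHz, 38.45 kHz.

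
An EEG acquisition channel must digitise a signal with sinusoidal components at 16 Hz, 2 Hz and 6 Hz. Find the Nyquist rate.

Highest-frequency component: 16 Hz.
Nyquist rate = 2 × 16 Hz = 32 Hz.

32 Hz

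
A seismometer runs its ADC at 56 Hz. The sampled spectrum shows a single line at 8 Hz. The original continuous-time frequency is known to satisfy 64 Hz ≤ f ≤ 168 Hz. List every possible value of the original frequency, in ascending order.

64 Hz, 104 Hz, 120 Hz, 160 Hz

Frequencies that alias to 8 Hz are k·fs ± 8 Hz for integer k ≥ 0.
k=0: 8 Hz.
k=1: 48 Hz, 64 Hz.
k=2: 104 Hz, 120 Hz.
k=3: 160 Hz, 176 Hz.
k=4: 216 Hz, 232 Hz.
Within [64 Hz, 168 Hz]: 64 Hz, 104 Hz, 120 Hz, 160 Hz.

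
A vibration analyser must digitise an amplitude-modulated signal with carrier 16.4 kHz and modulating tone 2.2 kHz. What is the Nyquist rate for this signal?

37.2 kHz

AM sidebands sit at fc ± fm = 14.2 kHz and 18.6 kHz.
Highest-frequency component: 18.6 kHz.
Nyquist rate = 2 × 18.6 kHz = 37.2 kHz.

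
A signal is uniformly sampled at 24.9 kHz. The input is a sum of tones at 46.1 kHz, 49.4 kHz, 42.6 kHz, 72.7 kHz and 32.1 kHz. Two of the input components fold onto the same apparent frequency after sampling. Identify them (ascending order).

fs/2 = 12.45 kHz.
46.1 kHz mod fs = 21.2 kHz.
21.2 kHz > fs/2 = 12.45 kHz, folds to fs − 21.2 kHz = 3.7 kHz.
49.4 kHz mod fs = 24.5 kHz.
24.5 kHz > fs/2 = 12.45 kHz, folds to fs − 24.5 kHz = 0.4 kHz.
42.6 kHz mod fs = 17.7 kHz.
17.7 kHz > fs/2 = 12.45 kHz, folds to fs − 17.7 kHz = 7.2 kHz.
72.7 kHz mod fs = 22.9 kHz.
22.9 kHz > fs/2 = 12.45 kHz, folds to fs − 22.9 kHz = 2 kHz.
32.1 kHz mod fs = 7.2 kHz.
7.2 kHz ≤ fs/2 = 12.45 kHz, appears at 7.2 kHz.
32.1 kHz and 42.6 kHz both map to 7.2 kHz.

32.1 kHz, 42.6 kHz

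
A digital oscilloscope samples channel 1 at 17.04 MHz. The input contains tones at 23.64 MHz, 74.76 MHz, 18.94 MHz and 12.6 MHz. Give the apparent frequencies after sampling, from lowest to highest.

fs/2 = 8.52 MHz.
23.64 MHz mod fs = 6.6 MHz.
6.6 MHz ≤ fs/2 = 8.52 MHz, appears at 6.6 MHz.
74.76 MHz mod fs = 6.6 MHz.
6.6 MHz ≤ fs/2 = 8.52 MHz, appears at 6.6 MHz.
18.94 MHz mod fs = 1.9 MHz.
1.9 MHz ≤ fs/2 = 8.52 MHz, appears at 1.9 MHz.
12.6 MHz > fs/2 = 8.52 MHz, folds to fs − 12.6 MHz = 4.44 MHz.
Distinct values: {1.9 MHz, 4.44 MHz, 6.6 MHz}.

1.9 MHz, 4.44 MHz, 6.6 MHz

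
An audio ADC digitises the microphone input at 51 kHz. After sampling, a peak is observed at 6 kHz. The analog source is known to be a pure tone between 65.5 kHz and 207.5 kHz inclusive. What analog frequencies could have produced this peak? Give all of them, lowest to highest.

96 kHz, 108 kHz, 147 kHz, 159 kHz, 198 kHz

Frequencies that alias to 6 kHz are k·fs ± 6 kHz for integer k ≥ 0.
k=0: 6 kHz.
k=1: 45 kHz, 57 kHz.
k=2: 96 kHz, 108 kHz.
k=3: 147 kHz, 159 kHz.
k=4: 198 kHz, 210 kHz.
k=5: 249 kHz, 261 kHz.
Within [65.5 kHz, 207.5 kHz]: 96 kHz, 108 kHz, 147 kHz, 159 kHz, 198 kHz.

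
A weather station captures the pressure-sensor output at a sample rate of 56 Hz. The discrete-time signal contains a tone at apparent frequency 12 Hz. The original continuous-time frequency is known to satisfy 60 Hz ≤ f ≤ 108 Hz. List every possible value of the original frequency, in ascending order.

Frequencies that alias to 12 Hz are k·fs ± 12 Hz for integer k ≥ 0.
k=0: 12 Hz.
k=1: 44 Hz, 68 Hz.
k=2: 100 Hz, 124 Hz.
k=3: 156 Hz, 180 Hz.
Within [60 Hz, 108 Hz]: 68 Hz, 100 Hz.

68 Hz, 100 Hz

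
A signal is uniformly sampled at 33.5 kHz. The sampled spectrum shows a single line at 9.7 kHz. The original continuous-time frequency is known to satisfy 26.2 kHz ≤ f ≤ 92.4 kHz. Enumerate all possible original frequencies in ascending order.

43.2 kHz, 57.3 kHz, 76.7 kHz, 90.8 kHz

Frequencies that alias to 9.7 kHz are k·fs ± 9.7 kHz for integer k ≥ 0.
k=0: 9.7 kHz.
k=1: 23.8 kHz, 43.2 kHz.
k=2: 57.3 kHz, 76.7 kHz.
k=3: 90.8 kHz, 110.2 kHz.
k=4: 124.3 kHz, 143.7 kHz.
Within [26.2 kHz, 92.4 kHz]: 43.2 kHz, 57.3 kHz, 76.7 kHz, 90.8 kHz.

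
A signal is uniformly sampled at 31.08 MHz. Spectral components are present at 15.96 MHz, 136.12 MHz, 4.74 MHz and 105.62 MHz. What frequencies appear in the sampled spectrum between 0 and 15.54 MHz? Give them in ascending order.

4.74 MHz, 11.8 MHz, 12.38 MHz, 15.12 MHz

fs/2 = 15.54 MHz.
15.96 MHz > fs/2 = 15.54 MHz, folds to fs − 15.96 MHz = 15.12 MHz.
136.12 MHz mod fs = 11.8 MHz.
11.8 MHz ≤ fs/2 = 15.54 MHz, appears at 11.8 MHz.
4.74 MHz ≤ fs/2 = 15.54 MHz, passes unchanged.
105.62 MHz mod fs = 12.38 MHz.
12.38 MHz ≤ fs/2 = 15.54 MHz, appears at 12.38 MHz.
Distinct values: {4.74 MHz, 11.8 MHz, 12.38 MHz, 15.12 MHz}.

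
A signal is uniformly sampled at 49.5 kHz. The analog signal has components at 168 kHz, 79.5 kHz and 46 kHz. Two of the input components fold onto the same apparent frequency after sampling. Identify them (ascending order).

79.5 kHz, 168 kHz

fs/2 = 24.75 kHz.
168 kHz mod fs = 19.5 kHz.
19.5 kHz ≤ fs/2 = 24.75 kHz, appears at 19.5 kHz.
79.5 kHz mod fs = 30 kHz.
30 kHz > fs/2 = 24.75 kHz, folds to fs − 30 kHz = 19.5 kHz.
46 kHz > fs/2 = 24.75 kHz, folds to fs − 46 kHz = 3.5 kHz.
79.5 kHz and 168 kHz both map to 19.5 kHz.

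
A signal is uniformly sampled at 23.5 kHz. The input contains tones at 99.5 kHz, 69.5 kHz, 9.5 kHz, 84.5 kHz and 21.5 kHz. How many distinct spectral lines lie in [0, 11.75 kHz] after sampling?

4

fs/2 = 11.75 kHz.
99.5 kHz mod fs = 5.5 kHz.
5.5 kHz ≤ fs/2 = 11.75 kHz, appears at 5.5 kHz.
69.5 kHz mod fs = 22.5 kHz.
22.5 kHz > fs/2 = 11.75 kHz, folds to fs − 22.5 kHz = 1 kHz.
9.5 kHz ≤ fs/2 = 11.75 kHz, passes unchanged.
84.5 kHz mod fs = 14 kHz.
14 kHz > fs/2 = 11.75 kHz, folds to fs − 14 kHz = 9.5 kHz.
21.5 kHz > fs/2 = 11.75 kHz, folds to fs − 21.5 kHz = 2 kHz.
Distinct values: {1 kHz, 2 kHz, 5.5 kHz, 9.5 kHz} → 4.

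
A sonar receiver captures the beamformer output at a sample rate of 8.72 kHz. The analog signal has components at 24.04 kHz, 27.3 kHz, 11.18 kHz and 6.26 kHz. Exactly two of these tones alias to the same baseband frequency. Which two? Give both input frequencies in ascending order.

6.26 kHz, 11.18 kHz

fs/2 = 4.36 kHz.
24.04 kHz mod fs = 6.6 kHz.
6.6 kHz > fs/2 = 4.36 kHz, folds to fs − 6.6 kHz = 2.12 kHz.
27.3 kHz mod fs = 1.14 kHz.
1.14 kHz ≤ fs/2 = 4.36 kHz, appears at 1.14 kHz.
11.18 kHz mod fs = 2.46 kHz.
2.46 kHz ≤ fs/2 = 4.36 kHz, appears at 2.46 kHz.
6.26 kHz > fs/2 = 4.36 kHz, folds to fs − 6.26 kHz = 2.46 kHz.
6.26 kHz and 11.18 kHz both map to 2.46 kHz.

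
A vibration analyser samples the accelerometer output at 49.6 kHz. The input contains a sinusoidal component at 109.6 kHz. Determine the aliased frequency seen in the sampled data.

10.4 kHz

109.6 kHz mod fs = 10.4 kHz.
10.4 kHz ≤ fs/2 = 24.8 kHz, appears at 10.4 kHz.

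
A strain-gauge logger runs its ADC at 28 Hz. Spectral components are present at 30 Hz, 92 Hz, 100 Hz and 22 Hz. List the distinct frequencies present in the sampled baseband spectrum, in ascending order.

2 Hz, 6 Hz, 8 Hz, 12 Hz

fs/2 = 14 Hz.
30 Hz mod fs = 2 Hz.
2 Hz ≤ fs/2 = 14 Hz, appears at 2 Hz.
92 Hz mod fs = 8 Hz.
8 Hz ≤ fs/2 = 14 Hz, appears at 8 Hz.
100 Hz mod fs = 16 Hz.
16 Hz > fs/2 = 14 Hz, folds to fs − 16 Hz = 12 Hz.
22 Hz > fs/2 = 14 Hz, folds to fs − 22 Hz = 6 Hz.
Distinct values: {2 Hz, 6 Hz, 8 Hz, 12 Hz}.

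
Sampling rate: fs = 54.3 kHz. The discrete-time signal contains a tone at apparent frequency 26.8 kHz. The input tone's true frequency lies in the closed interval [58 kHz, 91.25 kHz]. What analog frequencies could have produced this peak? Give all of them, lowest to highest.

81.1 kHz, 81.8 kHz

Frequencies that alias to 26.8 kHz are k·fs ± 26.8 kHz for integer k ≥ 0.
k=0: 26.8 kHz.
k=1: 27.5 kHz, 81.1 kHz.
k=2: 81.8 kHz, 135.4 kHz.
k=3: 136.1 kHz, 189.7 kHz.
Within [58 kHz, 91.25 kHz]: 81.1 kHz, 81.8 kHz.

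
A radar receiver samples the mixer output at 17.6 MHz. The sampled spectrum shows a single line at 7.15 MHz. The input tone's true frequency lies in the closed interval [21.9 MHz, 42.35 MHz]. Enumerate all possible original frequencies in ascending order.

Frequencies that alias to 7.15 MHz are k·fs ± 7.15 MHz for integer k ≥ 0.
k=0: 7.15 MHz.
k=1: 10.45 MHz, 24.75 MHz.
k=2: 28.05 MHz, 42.35 MHz.
k=3: 45.65 MHz, 59.95 MHz.
Within [21.9 MHz, 42.35 MHz]: 24.75 MHz, 28.05 MHz, 42.35 MHz.

24.75 MHz, 28.05 MHz, 42.35 MHz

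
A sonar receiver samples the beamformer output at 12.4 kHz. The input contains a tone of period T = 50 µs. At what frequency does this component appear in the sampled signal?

T = 50 µs → f = 1/T = 20 kHz.
20 kHz mod fs = 7.6 kHz.
7.6 kHz > fs/2 = 6.2 kHz, folds to fs − 7.6 kHz = 4.8 kHz.

4.8 kHz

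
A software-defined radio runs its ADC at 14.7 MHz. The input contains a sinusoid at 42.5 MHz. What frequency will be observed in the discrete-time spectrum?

42.5 MHz mod fs = 13.1 MHz.
13.1 MHz > fs/2 = 7.35 MHz, folds to fs − 13.1 MHz = 1.6 MHz.

1.6 MHz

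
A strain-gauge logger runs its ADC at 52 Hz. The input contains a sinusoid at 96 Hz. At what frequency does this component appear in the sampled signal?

96 Hz mod fs = 44 Hz.
44 Hz > fs/2 = 26 Hz, folds to fs − 44 Hz = 8 Hz.

8 Hz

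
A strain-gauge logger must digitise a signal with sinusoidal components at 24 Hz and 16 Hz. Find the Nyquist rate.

Highest-frequency component: 24 Hz.
Nyquist rate = 2 × 24 Hz = 48 Hz.

48 Hz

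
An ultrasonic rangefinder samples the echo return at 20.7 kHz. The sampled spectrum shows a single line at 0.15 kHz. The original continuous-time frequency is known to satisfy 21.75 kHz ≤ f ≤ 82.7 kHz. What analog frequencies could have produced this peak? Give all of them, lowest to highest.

41.25 kHz, 41.55 kHz, 61.95 kHz, 62.25 kHz, 82.65 kHz

Frequencies that alias to 0.15 kHz are k·fs ± 0.15 kHz for integer k ≥ 0.
k=0: 0.15 kHz.
k=1: 20.55 kHz, 20.85 kHz.
k=2: 41.25 kHz, 41.55 kHz.
k=3: 61.95 kHz, 62.25 kHz.
k=4: 82.65 kHz, 82.95 kHz.
k=5: 103.35 kHz, 103.65 kHz.
Within [21.75 kHz, 82.7 kHz]: 41.25 kHz, 41.55 kHz, 61.95 kHz, 62.25 kHz, 82.65 kHz.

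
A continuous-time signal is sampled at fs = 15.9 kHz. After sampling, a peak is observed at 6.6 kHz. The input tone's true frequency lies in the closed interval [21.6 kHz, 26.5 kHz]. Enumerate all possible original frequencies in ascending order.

22.5 kHz, 25.2 kHz

Frequencies that alias to 6.6 kHz are k·fs ± 6.6 kHz for integer k ≥ 0.
k=0: 6.6 kHz.
k=1: 9.3 kHz, 22.5 kHz.
k=2: 25.2 kHz, 38.4 kHz.
k=3: 41.1 kHz, 54.3 kHz.
Within [21.6 kHz, 26.5 kHz]: 22.5 kHz, 25.2 kHz.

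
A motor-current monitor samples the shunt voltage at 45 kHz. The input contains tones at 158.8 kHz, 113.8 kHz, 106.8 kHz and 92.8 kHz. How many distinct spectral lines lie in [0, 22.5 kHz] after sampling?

3

fs/2 = 22.5 kHz.
158.8 kHz mod fs = 23.8 kHz.
23.8 kHz > fs/2 = 22.5 kHz, folds to fs − 23.8 kHz = 21.2 kHz.
113.8 kHz mod fs = 23.8 kHz.
23.8 kHz > fs/2 = 22.5 kHz, folds to fs − 23.8 kHz = 21.2 kHz.
106.8 kHz mod fs = 16.8 kHz.
16.8 kHz ≤ fs/2 = 22.5 kHz, appears at 16.8 kHz.
92.8 kHz mod fs = 2.8 kHz.
2.8 kHz ≤ fs/2 = 22.5 kHz, appears at 2.8 kHz.
Distinct values: {2.8 kHz, 16.8 kHz, 21.2 kHz} → 3.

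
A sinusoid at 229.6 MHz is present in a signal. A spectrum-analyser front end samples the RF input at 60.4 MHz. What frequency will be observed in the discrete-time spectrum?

12 MHz

229.6 MHz mod fs = 48.4 MHz.
48.4 MHz > fs/2 = 30.2 MHz, folds to fs − 48.4 MHz = 12 MHz.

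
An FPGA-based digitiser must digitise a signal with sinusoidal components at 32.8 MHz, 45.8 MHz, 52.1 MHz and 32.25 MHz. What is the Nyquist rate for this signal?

104.2 MHz

Highest-frequency component: 52.1 MHz.
Nyquist rate = 2 × 52.1 MHz = 104.2 MHz.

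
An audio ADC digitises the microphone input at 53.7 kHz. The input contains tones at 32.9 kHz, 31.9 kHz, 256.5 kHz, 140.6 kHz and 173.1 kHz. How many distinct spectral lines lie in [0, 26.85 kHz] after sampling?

4

fs/2 = 26.85 kHz.
32.9 kHz > fs/2 = 26.85 kHz, folds to fs − 32.9 kHz = 20.8 kHz.
31.9 kHz > fs/2 = 26.85 kHz, folds to fs − 31.9 kHz = 21.8 kHz.
256.5 kHz mod fs = 41.7 kHz.
41.7 kHz > fs/2 = 26.85 kHz, folds to fs − 41.7 kHz = 12 kHz.
140.6 kHz mod fs = 33.2 kHz.
33.2 kHz > fs/2 = 26.85 kHz, folds to fs − 33.2 kHz = 20.5 kHz.
173.1 kHz mod fs = 12 kHz.
12 kHz ≤ fs/2 = 26.85 kHz, appears at 12 kHz.
Distinct values: {12 kHz, 20.5 kHz, 20.8 kHz, 21.8 kHz} → 4.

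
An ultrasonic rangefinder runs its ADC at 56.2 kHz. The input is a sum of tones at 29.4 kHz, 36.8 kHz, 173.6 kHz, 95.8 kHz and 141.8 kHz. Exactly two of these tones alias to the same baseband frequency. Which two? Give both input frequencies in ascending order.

29.4 kHz, 141.8 kHz

fs/2 = 28.1 kHz.
29.4 kHz > fs/2 = 28.1 kHz, folds to fs − 29.4 kHz = 26.8 kHz.
36.8 kHz > fs/2 = 28.1 kHz, folds to fs − 36.8 kHz = 19.4 kHz.
173.6 kHz mod fs = 5 kHz.
5 kHz ≤ fs/2 = 28.1 kHz, appears at 5 kHz.
95.8 kHz mod fs = 39.6 kHz.
39.6 kHz > fs/2 = 28.1 kHz, folds to fs − 39.6 kHz = 16.6 kHz.
141.8 kHz mod fs = 29.4 kHz.
29.4 kHz > fs/2 = 28.1 kHz, folds to fs − 29.4 kHz = 26.8 kHz.
29.4 kHz and 141.8 kHz both map to 26.8 kHz.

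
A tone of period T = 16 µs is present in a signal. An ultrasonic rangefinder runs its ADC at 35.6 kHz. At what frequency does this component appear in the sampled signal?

8.7 kHz

T = 16 µs → f = 1/T = 62.5 kHz.
62.5 kHz mod fs = 26.9 kHz.
26.9 kHz > fs/2 = 17.8 kHz, folds to fs − 26.9 kHz = 8.7 kHz.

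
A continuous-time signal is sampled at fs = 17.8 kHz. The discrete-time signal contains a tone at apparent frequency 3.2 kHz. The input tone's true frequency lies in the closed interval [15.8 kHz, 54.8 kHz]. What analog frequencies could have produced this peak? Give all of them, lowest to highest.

Frequencies that alias to 3.2 kHz are k·fs ± 3.2 kHz for integer k ≥ 0.
k=0: 3.2 kHz.
k=1: 14.6 kHz, 21 kHz.
k=2: 32.4 kHz, 38.8 kHz.
k=3: 50.2 kHz, 56.6 kHz.
k=4: 68 kHz, 74.4 kHz.
Within [15.8 kHz, 54.8 kHz]: 21 kHz, 32.4 kHz, 38.8 kHz, 50.2 kHz.

21 kHz, 32.4 kHz, 38.8 kHz, 50.2 kHz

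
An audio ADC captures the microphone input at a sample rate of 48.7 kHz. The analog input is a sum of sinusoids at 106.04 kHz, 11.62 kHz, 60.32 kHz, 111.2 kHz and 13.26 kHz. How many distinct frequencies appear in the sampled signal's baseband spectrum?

fs/2 = 24.35 kHz.
106.04 kHz mod fs = 8.64 kHz.
8.64 kHz ≤ fs/2 = 24.35 kHz, appears at 8.64 kHz.
11.62 kHz ≤ fs/2 = 24.35 kHz, passes unchanged.
60.32 kHz mod fs = 11.62 kHz.
11.62 kHz ≤ fs/2 = 24.35 kHz, appears at 11.62 kHz.
111.2 kHz mod fs = 13.8 kHz.
13.8 kHz ≤ fs/2 = 24.35 kHz, appears at 13.8 kHz.
13.26 kHz ≤ fs/2 = 24.35 kHz, passes unchanged.
Distinct values: {8.64 kHz, 11.62 kHz, 13.26 kHz, 13.8 kHz} → 4.

4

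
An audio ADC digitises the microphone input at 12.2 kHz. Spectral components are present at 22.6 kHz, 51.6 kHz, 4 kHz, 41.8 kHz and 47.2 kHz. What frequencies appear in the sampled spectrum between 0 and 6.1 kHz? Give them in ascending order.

1.6 kHz, 1.8 kHz, 2.8 kHz, 4 kHz, 5.2 kHz

fs/2 = 6.1 kHz.
22.6 kHz mod fs = 10.4 kHz.
10.4 kHz > fs/2 = 6.1 kHz, folds to fs − 10.4 kHz = 1.8 kHz.
51.6 kHz mod fs = 2.8 kHz.
2.8 kHz ≤ fs/2 = 6.1 kHz, appears at 2.8 kHz.
4 kHz ≤ fs/2 = 6.1 kHz, passes unchanged.
41.8 kHz mod fs = 5.2 kHz.
5.2 kHz ≤ fs/2 = 6.1 kHz, appears at 5.2 kHz.
47.2 kHz mod fs = 10.6 kHz.
10.6 kHz > fs/2 = 6.1 kHz, folds to fs − 10.6 kHz = 1.6 kHz.
Distinct values: {1.6 kHz, 1.8 kHz, 2.8 kHz, 4 kHz, 5.2 kHz}.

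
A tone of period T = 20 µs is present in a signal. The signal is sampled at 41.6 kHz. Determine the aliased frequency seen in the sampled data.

8.4 kHz

T = 20 µs → f = 1/T = 50 kHz.
50 kHz mod fs = 8.4 kHz.
8.4 kHz ≤ fs/2 = 20.8 kHz, appears at 8.4 kHz.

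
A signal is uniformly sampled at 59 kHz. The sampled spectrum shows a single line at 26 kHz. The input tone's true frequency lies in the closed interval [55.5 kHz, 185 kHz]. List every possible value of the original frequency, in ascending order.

Frequencies that alias to 26 kHz are k·fs ± 26 kHz for integer k ≥ 0.
k=0: 26 kHz.
k=1: 33 kHz, 85 kHz.
k=2: 92 kHz, 144 kHz.
k=3: 151 kHz, 203 kHz.
k=4: 210 kHz, 262 kHz.
Within [55.5 kHz, 185 kHz]: 85 kHz, 92 kHz, 144 kHz, 151 kHz.

85 kHz, 92 kHz, 144 kHz, 151 kHz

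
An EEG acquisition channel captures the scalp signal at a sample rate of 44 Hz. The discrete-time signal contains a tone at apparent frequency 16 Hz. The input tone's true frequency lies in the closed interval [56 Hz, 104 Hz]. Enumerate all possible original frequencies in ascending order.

Frequencies that alias to 16 Hz are k·fs ± 16 Hz for integer k ≥ 0.
k=0: 16 Hz.
k=1: 28 Hz, 60 Hz.
k=2: 72 Hz, 104 Hz.
k=3: 116 Hz, 148 Hz.
Within [56 Hz, 104 Hz]: 60 Hz, 72 Hz, 104 Hz.

60 Hz, 72 Hz, 104 Hz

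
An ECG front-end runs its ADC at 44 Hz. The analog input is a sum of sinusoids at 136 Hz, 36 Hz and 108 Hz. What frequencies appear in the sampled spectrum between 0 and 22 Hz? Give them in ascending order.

4 Hz, 8 Hz, 20 Hz

fs/2 = 22 Hz.
136 Hz mod fs = 4 Hz.
4 Hz ≤ fs/2 = 22 Hz, appears at 4 Hz.
36 Hz > fs/2 = 22 Hz, folds to fs − 36 Hz = 8 Hz.
108 Hz mod fs = 20 Hz.
20 Hz ≤ fs/2 = 22 Hz, appears at 20 Hz.
Distinct values: {4 Hz, 8 Hz, 20 Hz}.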